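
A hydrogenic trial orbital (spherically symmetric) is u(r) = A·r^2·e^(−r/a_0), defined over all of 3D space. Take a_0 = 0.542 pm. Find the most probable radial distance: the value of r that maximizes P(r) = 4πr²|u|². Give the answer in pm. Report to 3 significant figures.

Set d/dr [P(r) = 4πr²|u|²] = 0 and solve for r > 0.
Solving yields r = 3·a_0.
With a_0 = 0.542, the most probable radial distance is 1.626 pm.

r ≈ 1.63 pm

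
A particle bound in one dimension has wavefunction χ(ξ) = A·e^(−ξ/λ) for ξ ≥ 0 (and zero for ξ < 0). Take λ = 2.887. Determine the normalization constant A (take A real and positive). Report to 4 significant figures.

Normalization requires ∫|χ|² dξ = 1, integrated from 0 to ∞.
With ∫₀^∞ ξ^0 e^(−αξ) dξ = 0!/α^1, ∫|χ|² dξ = A²·(λ/2).
So A² = (λ/2)^(−1).
With λ = 2.887: A² = 0.69276 and A = 0.83232.

A ≈ 0.8323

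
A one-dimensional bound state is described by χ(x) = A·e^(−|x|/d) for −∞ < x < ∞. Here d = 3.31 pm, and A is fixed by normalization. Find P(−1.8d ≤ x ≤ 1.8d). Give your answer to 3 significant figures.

P ≈ 0.973

The probability is P = ∫ |χ|² dx over [−1.8d, 1.8d].
The normalization integral ∫|χ|²dx over the whole domain equals d·A², and A² cancels in the ratio.
By symmetry take twice the x ≥ 0 contribution in numerator and denominator; the 2's cancel. Let u = x/d; then A² and the length scale cancel, so P = ∫_{0}^{1.8} e^(-2·u) du ÷ ∫_{0}^{∞} e^(-2·u) du.
With ∫ e^(-2·u) du = -e^(-2·u)/2 + C, the region integral is 1/2 - e^(-18/5)/2 and the full one is 1/2.
The result is P = 0.9727.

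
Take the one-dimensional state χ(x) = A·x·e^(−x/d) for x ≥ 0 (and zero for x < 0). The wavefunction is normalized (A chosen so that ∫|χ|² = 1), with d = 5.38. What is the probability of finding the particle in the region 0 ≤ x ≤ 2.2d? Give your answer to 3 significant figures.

P ≈ 0.815

The probability is P = ∫ |χ|² dx over [0, 2.2d].
With A² fixed by ∫|χ|² = 1, i.e. A² = (d^3/4)^(−1), substitute and integrate.
In terms of u = x/d (A² and the length scale cancel between numerator and denominator), P = [∫_{0}^{2.2} u^2·e^(-2·u) du] / [∫_{0}^{∞} u^2·e^(-2·u) du].
Using ∫ u^2·e^(-2·u) du = -(2·u^2 + 2·u + 1)·e^(-2·u)/4, the numerator is 1/4 - 377·e^(-22/5)/100 and the denominator is 1/4.
Evaluating gives P = 0.8149.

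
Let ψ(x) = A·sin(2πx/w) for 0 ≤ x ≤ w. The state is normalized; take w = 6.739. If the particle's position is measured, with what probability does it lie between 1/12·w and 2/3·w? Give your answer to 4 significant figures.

P ≈ 0.5833

The probability is P = ∫ |ψ|² dx over [1/12·w, 2/3·w].
With A² fixed by ∫|ψ|² = 1, i.e. A² = (w/2)^(−1), substitute and integrate.
Substituting u = x/w, A² and the length scale cancel in the ratio: P = ∫_{1/12}^{2/3} sin(2·π·u)^2 du / ∫_{0}^{1} sin(2·π·u)^2 du.
An antiderivative of sin(2·π·u)^2 is u/2 - sin(4·π·u)/(8·π); evaluating from 1/12 to 2/3 gives 7/24, while the full integral is 1/2.
The result is P = 7/12.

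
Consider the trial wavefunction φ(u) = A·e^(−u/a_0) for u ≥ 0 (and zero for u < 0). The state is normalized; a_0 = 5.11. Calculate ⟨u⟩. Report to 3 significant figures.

The expectation value is the |φ|²-weighted average of u: ∫ u|φ|² du.
With ∫₀^∞ u^1 e^(−αu) du = 1!/α^2, since the A² factors cancel between numerator and denominator, ⟨u⟩ = a_0/2.
With a_0 = 5.11, ⟨u⟩ = 2.555.

⟨u⟩ ≈ 2.56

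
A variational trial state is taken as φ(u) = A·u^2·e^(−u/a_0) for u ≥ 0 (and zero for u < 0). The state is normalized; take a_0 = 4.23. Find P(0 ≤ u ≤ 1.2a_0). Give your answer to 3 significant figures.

The probability is P = ∫ |φ|² du over [0, 1.2a_0].
Since A² = 1/(3·a_0^5/4), this is the region integral divided by the full normalization integral.
Let t = u/a_0; then A² and the length scale cancel, so P = ∫_{0}^{1.2} t^4·e^(-2·t) dt ÷ ∫_{0}^{∞} t^4·e^(-2·t) dt.
With ∫ t^4·e^(-2·t) dt = -(t^4/2 + t^3 + 3·t^2/2 + 3·t/2 + 3/4)·e^(-2·t) + C, the region integral is ≈ 0.071901 and the full one is 3/4.
Taking the ratio, P = 0.09587.

P ≈ 0.0959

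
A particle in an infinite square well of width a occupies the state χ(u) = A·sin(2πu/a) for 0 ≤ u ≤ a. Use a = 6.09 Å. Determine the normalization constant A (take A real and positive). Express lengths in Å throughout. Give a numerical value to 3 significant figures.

A ≈ 0.573 Å^(-1/2)

We need A² ∫|f|² du = 1, taking the integral from 0 to a.
Carrying out the integral gives A² · a/2.
Hence A² = 1/[a/2].
With a = 6.09: A² = 0.3284 and A = 0.5731.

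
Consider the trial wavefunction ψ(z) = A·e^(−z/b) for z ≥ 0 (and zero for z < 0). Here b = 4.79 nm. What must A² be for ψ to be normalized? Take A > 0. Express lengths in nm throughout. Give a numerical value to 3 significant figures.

A^2 ≈ 0.418 nm^(-1)

Normalization requires ∫|ψ|² dz = 1, integrated from 0 to ∞.
Recall ∫₀^∞ z^m e^(−z/β) dz = m!·β^(m+1), ∫|ψ|² dz = A²·(b/2).
Hence A² = 1/[b/2].
Substituting b = 4.79 gives A² = 0.4175, so A = 0.6462.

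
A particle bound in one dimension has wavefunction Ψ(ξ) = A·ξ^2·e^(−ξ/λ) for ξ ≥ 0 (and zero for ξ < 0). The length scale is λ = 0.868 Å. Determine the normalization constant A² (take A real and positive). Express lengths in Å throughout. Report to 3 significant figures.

We need A² ∫|f|² dξ = 1, taking the integral from 0 to ∞.
With Ψ = A·ξ^2·e^(−ξ/λ), the integral evaluates to A²·[3·λ^5/4].
Plugging in λ = 0.868 yields A = 1.645.

A^2 ≈ 2.71 Å^(-5)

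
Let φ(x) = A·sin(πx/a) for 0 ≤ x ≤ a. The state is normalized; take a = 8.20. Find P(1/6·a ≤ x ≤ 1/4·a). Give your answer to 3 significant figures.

P ≈ 0.0620

|φ|² is the probability density, so P = ∫_{1/6·a}^{1/4·a} |φ|² dx.
The normalization integral ∫|φ|²dx over the whole domain equals a/2·A², and A² cancels in the ratio.
Substituting u = x/a, A² and the length scale cancel in the ratio: P = ∫_{1/6}^{1/4} sin(π·u)^2 du / ∫_{0}^{1} sin(π·u)^2 du.
Using ∫ sin(π·u)^2 du = u/2 - sin(2·π·u)/(4·π), the numerator is -1/(4·π) + 1/24 + √(3)/(8·π) and the denominator is 1/2.
Taking the ratio, P = (-6 + π + 3·√(3))/(12·π).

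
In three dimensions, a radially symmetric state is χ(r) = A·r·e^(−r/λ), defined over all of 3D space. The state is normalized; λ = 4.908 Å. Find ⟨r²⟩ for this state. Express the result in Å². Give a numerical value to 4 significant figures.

The expectation value is the |χ|²-weighted average of r^2: ∫ r^2|χ|² 4πr² dr.
The ratio of the moment integral to the normalization integral gives ⟨r²⟩ = 15·λ^2/2.
With λ = 4.908, ⟨r^2⟩ = 180.66.

⟨r^2⟩ ≈ 180.7 Å^2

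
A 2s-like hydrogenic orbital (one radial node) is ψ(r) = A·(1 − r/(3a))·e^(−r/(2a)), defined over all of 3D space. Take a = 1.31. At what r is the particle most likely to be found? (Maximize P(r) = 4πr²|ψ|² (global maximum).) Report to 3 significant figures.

Differentiate P(r) = 4πr²|ψ|² with respect to r and set to zero.
Solving yields r = a.
With a = 1.31, the most probable radial distance is 1.310.

r ≈ 1.31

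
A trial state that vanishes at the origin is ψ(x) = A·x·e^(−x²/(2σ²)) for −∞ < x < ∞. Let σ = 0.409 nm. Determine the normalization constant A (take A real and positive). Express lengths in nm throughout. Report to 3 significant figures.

Normalization requires ∫|ψ|² dx = 1, integrated from −∞ to ∞.
Using the Gaussian integral ∫_{−∞}^{∞} e^(−αx²) dx = √(π/α), with ψ = A·x·e^(−x²/(2σ²)), the integral evaluates to A²·[√(π)·σ^3/2].
Hence A² = 1/[√(π)·σ^3/2].
Substituting σ = 0.409 gives A² = 16.49, so A = 4.061.

A ≈ 4.06 nm^(-3/2)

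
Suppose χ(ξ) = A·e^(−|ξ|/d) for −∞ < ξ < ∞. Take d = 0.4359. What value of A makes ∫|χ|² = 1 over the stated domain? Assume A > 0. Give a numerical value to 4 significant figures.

A ≈ 1.515

Normalization requires ∫|χ|² dξ = 1, integrated from −∞ to ∞.
Recall ∫₀^∞ ξ^m e^(−ξ/β) dξ = m!·β^(m+1), with χ = A·e^(−|ξ|/d), the integral evaluates to A²·[d].
Setting this equal to 1 gives A² = 1/(d).
Plugging in d = 0.4359 yields A = 1.5146.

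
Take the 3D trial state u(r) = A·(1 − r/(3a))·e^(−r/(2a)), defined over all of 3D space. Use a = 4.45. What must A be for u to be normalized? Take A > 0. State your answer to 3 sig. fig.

The normalization condition is ∫|u|² 4πr² dr = 1 from 0 to ∞.
Recall ∫₀^∞ r^m e^(−r/β) dr = m!·β^(m+1), the integral (without the A² prefactor) comes out to 8·π·a^3/3.
Hence A² = 1/[8·π·a^3/3].
Plugging in a = 4.45 yields A = 0.03680.

A ≈ 0.0368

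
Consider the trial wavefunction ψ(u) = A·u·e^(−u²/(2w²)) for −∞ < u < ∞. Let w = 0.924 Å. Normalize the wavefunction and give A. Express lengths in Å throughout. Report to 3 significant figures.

A ≈ 1.20 Å^(-3/2)

Normalization requires ∫|ψ|² du = 1, integrated from −∞ to ∞.
∫|ψ|² du = A²·(√(π)·w^3/2).
Hence A² = 1/[√(π)·w^3/2].
With w = 0.924: A² = 1.430 and A = 1.196.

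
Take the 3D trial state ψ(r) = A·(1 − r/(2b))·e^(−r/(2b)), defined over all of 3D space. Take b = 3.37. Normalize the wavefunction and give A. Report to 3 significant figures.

A ≈ 0.0322

The normalization condition is ∫|ψ|² 4πr² dr = 1 from 0 to ∞.
In 3D with spherical symmetry the volume element is 4πr² dr.
Using ∫₀^∞ rⁿ e^(−αr) dr = n!/αⁿ⁺¹, carrying out the integral gives A² · 8·π·b^3.
Setting this equal to 1 gives A² = 1/(8·π·b^3).
With b = 3.37: A² = 0.001040 and A = 0.03224.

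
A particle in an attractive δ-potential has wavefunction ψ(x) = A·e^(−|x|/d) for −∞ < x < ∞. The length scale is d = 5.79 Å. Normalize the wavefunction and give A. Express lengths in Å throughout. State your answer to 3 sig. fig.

A ≈ 0.416 Å^(-1/2)

The normalization condition is ∫|ψ|² dx = 1 from −∞ to ∞.
The integral (without the A² prefactor) comes out to d.
Hence A² = 1/[d].
Plugging in d = 5.79 yields A = 0.4156.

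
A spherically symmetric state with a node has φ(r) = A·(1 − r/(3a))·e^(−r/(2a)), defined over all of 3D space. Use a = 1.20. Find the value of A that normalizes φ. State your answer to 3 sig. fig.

A ≈ 0.263

We need A² ∫|f|² 4πr² dr = 1, taking the integral from 0 to ∞.
In 3D with spherical symmetry the volume element is 4πr² dr.
Using ∫₀^∞ rⁿ e^(−αr) dr = n!/αⁿ⁺¹, with φ = A·(1 − r/(3a))·e^(−r/(2a)), the integral evaluates to A²·[8·π·a^3/3].
Hence A² = 1/[8·π·a^3/3].
Plugging in a = 1.20 yields A = 0.2628.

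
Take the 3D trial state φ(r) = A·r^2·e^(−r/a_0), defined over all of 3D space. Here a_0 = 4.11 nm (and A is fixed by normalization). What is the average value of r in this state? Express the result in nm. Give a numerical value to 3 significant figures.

⟨r⟩ = ∫ r |φ|² 4πr² dr over the full domain.
Since the A² factors cancel between numerator and denominator, ⟨r⟩ = 7·a_0/2.
With a_0 = 4.11, ⟨r⟩ = 14.39.

⟨r⟩ ≈ 14.4 nm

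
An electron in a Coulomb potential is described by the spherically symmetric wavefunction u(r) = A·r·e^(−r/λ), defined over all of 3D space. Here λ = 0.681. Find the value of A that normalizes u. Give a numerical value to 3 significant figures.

We need A² ∫|f|² 4πr² dr = 1, taking the integral from 0 to ∞.
(Spherical symmetry: dV = 4πr² dr.)
Recall ∫₀^∞ r^m e^(−r/β) dr = m!·β^(m+1), the integral (without the A² prefactor) comes out to 3·π·λ^5.
Hence A² = 1/[3·π·λ^5].
Plugging in λ = 0.681 yields A = 0.8511.

A ≈ 0.851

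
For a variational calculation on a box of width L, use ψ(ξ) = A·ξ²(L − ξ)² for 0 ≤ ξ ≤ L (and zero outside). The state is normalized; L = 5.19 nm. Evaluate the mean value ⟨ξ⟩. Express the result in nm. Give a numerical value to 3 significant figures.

⟨ξ⟩ ≈ 2.60 nm

By definition ⟨ξ⟩ = ∫ ξ |ψ(ξ)|² dξ.
Evaluating both integrals, ⟨ξ⟩ = L/2.
With L = 5.19, ⟨ξ⟩ = 2.595.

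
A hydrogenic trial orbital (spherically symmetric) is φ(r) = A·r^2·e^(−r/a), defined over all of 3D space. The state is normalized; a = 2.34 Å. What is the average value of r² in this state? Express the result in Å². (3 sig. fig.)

⟨r^2⟩ ≈ 76.7 Å^2

⟨r²⟩ = ∫ r^2 |φ|² 4πr² dr over the full domain.
Recall ∫₀^∞ r^m e^(−r/β) dr = m!·β^(m+1), evaluating both integrals, ⟨r²⟩ = 14·a^2.
With a = 2.34, ⟨r^2⟩ = 76.66.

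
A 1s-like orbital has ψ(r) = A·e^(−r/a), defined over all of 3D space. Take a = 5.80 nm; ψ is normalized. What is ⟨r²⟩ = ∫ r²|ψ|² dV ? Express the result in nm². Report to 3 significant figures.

⟨r^2⟩ ≈ 101 nm^2

⟨r²⟩ = ∫ r^2 |ψ|² 4πr² dr over the full domain.
Using ∫₀^∞ rⁿ e^(−αr) dr = n!/αⁿ⁺¹, the ratio of the moment integral to the normalization integral gives ⟨r²⟩ = 3·a^2.
With a = 5.80, ⟨r^2⟩ = 100.9.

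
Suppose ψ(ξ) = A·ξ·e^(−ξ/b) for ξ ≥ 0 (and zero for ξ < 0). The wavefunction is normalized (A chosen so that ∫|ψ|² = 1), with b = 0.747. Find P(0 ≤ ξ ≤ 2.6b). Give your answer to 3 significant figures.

The probability is P = ∫ |ψ|² dξ over [0, 2.6b].
With A² fixed by ∫|ψ|² = 1, i.e. A² = (b^3/4)^(−1), substitute and integrate.
Let u = ξ/b; then A² and the length scale cancel, so P = ∫_{0}^{2.6} u^2·e^(-2·u) du ÷ ∫_{0}^{∞} u^2·e^(-2·u) du.
An antiderivative of u^2·e^(-2·u) is -(2·u^2 + 2·u + 1)·e^(-2·u)/4; evaluating from 0 to 2.6 gives 1/4 - 493·e^(-26/5)/100, while the full integral is 1/4.
This works out to P = 0.8912.

P ≈ 0.891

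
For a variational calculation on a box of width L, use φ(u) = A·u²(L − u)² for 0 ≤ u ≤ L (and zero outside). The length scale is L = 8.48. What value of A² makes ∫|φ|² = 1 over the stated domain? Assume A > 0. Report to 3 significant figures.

A^2 ≈ 0.00000278

Normalization requires ∫|φ|² du = 1, integrated from 0 to L.
Expanding the polynomial and integrating term by term, the integral (without the A² prefactor) comes out to L^9/630.
Hence A² = 1/[L^9/630].
With L = 8.48: A² = 0.000002778 and A = 0.001667.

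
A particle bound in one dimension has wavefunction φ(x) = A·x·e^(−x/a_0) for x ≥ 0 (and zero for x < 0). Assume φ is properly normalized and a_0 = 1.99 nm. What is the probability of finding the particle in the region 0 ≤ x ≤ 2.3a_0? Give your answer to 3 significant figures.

P ≈ 0.837

|φ|² is the probability density, so P = ∫_{0}^{2.3a_0} |φ|² dx.
Since A² = 1/(a_0^3/4), this is the region integral divided by the full normalization integral.
In terms of u = x/a_0 (A² and the length scale cancel between numerator and denominator), P = [∫_{0}^{2.3} u^2·e^(-2·u) du] / [∫_{0}^{∞} u^2·e^(-2·u) du].
Using ∫ u^2·e^(-2·u) du = -(2·u^2 + 2·u + 1)·e^(-2·u)/4, the numerator is 1/4 - 809·e^(-23/5)/200 and the denominator is 1/4.
The result is P = 0.8374.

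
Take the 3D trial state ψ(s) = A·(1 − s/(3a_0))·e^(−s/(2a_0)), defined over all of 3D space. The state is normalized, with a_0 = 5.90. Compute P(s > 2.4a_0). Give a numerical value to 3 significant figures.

P ≈ 0.653

Integrate the radial probability density 4πs²|ψ|² over s > 2.4a_0.
The full normalization integral is A²·[8·π·a_0^3/3] = 1, fixing A².
Substituting u = s/a_0, A², 4π and the length scale all cancel in the ratio: P = ∫_{2.4}^{∞} u^2·(1 - u/3)^2·e^(-u) du / ∫_{0}^{∞} u^2·(1 - u/3)^2·e^(-u) du.
An antiderivative of u^2·(1 - u/3)^2·e^(-u) is (-u^4 + 2·u^3 - 3·u^2 - 6·u - 6)·e^(-u)/9; evaluating from 2.4 to ∞ gives 9002·e^(-12/5)/1875, while the full integral is 2/3.
This evaluates to P = 0.6533.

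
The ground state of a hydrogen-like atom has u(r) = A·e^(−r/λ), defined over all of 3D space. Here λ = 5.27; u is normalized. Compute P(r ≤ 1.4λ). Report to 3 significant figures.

P ≈ 0.531

With dV = 4πr²dr, the probability is ∫|u|² dV over r ≤ 1.4λ.
A² is fixed by ∫₀^∞ 4πr²|u|² dr = 1, i.e. A² = (π·λ^3)^(−1).
In terms of t = r/λ (A², 4π and the length scale all cancel between numerator and denominator), P = [∫_{0}^{1.4} t^2·e^(-2·t) dt] / [∫_{0}^{∞} t^2·e^(-2·t) dt].
Using ∫ t^2·e^(-2·t) dt = -(2·t^2 + 2·t + 1)·e^(-2·t)/4, the numerator is 1/4 - 193·e^(-14/5)/100 and the denominator is 1/4.
This evaluates to P = 0.5305.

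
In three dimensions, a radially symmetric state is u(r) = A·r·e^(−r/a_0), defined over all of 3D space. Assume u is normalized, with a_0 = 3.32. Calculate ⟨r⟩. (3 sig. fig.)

The expectation value is the |u|²-weighted average of r: ∫ r|u|² 4πr² dr.
Recall ∫₀^∞ r^m e^(−r/β) dr = m!·β^(m+1), evaluating both integrals, ⟨r⟩ = 5·a_0/2.
Putting a_0 = 3.32 gives 8.300.

⟨r⟩ ≈ 8.30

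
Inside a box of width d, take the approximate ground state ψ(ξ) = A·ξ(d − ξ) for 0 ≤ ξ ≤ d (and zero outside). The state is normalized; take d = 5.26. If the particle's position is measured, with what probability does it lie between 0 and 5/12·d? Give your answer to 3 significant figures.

The probability is P = ∫ |ψ|² dξ over [0, 5/12·d].
The normalization integral ∫|ψ|²dξ over the whole domain equals d^5/30·A², and A² cancels in the ratio.
Substituting u = ξ/d, A² and the length scale cancel in the ratio: P = ∫_{0}^{5/12} u^2·(1 - u)^2 du / ∫_{0}^{1} u^2·(1 - u)^2 du.
Using ∫ u^2·(1 - u)^2 du = u^3·(6·u^2 - 15·u + 10)/30, the numerator is ≈ 0.011554 and the denominator is 1/30.
This works out to P = 0.3466.

P ≈ 0.347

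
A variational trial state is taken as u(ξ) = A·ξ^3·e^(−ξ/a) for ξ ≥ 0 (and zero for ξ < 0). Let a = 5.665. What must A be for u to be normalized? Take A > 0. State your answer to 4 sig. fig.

The normalization condition is ∫|u|² dξ = 1 from 0 to ∞.
Carrying out the integral gives A² · 45·a^7/8.
Substituting a = 5.665 gives A² = 9.4946E-7, so A = 0.00097440.

A ≈ 0.0009744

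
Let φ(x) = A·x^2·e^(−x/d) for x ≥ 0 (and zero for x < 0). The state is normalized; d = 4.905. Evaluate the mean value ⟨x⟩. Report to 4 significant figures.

By definition ⟨x⟩ = ∫ x |φ(x)|² dx.
Using ∫₀^∞ xⁿ e^(−αx) dx = n!/αⁿ⁺¹, evaluating both integrals, ⟨x⟩ = 5·d/2.
Putting d = 4.905 gives 12.263.

⟨x⟩ ≈ 12.26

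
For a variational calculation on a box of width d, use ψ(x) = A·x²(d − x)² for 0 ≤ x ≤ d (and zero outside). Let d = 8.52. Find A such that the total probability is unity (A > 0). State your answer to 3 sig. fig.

The normalization condition is ∫|ψ|² dx = 1 from 0 to d.
Carrying out the integral gives A² · d^9/630.
So A² = (d^9/630)^(−1).
Substituting d = 8.52 gives A² = 0.000002663, so A = 0.001632.

A ≈ 0.00163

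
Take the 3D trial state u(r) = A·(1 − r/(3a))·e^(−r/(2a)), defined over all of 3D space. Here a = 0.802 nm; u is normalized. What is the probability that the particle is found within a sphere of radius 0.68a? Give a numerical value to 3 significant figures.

P ≈ 0.0668

Integrate the radial probability density 4πr²|u|² over r ≤ 0.68a.
Normalization gives A² = 1/(8·π·a^3/3).
Substituting t = r/a, A², 4π and the length scale all cancel in the ratio: P = ∫_{0}^{0.68} t^2·(1 - t/3)^2·e^(-t) dt / ∫_{0}^{∞} t^2·(1 - t/3)^2·e^(-t) dt.
With ∫ t^2·(1 - t/3)^2·e^(-t) dt = (-t^4 + 2·t^3 - 3·t^2 - 6·t - 6)·e^(-t)/9 + C, the region integral is ≈ 0.044533 and the full one is 2/3.
The region integral divided by the full integral gives P = 0.06680.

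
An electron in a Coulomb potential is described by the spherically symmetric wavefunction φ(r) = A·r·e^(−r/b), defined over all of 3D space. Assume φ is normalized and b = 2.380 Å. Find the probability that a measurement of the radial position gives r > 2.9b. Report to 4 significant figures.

P ≈ 0.3127

With dV = 4πr²dr, the probability is ∫|φ|² dV over r > 2.9b.
The full normalization integral is A²·[3·π·b^5] = 1, fixing A².
Let u = r/b; then A², 4π and the length scale all cancel, so P = ∫_{2.9}^{∞} u^4·e^(-2·u) du ÷ ∫_{0}^{∞} u^4·e^(-2·u) du.
An antiderivative of u^4·e^(-2·u) is -(u^4/2 + u^3 + 3·u^2/2 + 3·u/2 + 3/4)·e^(-2·u); evaluating from 2.9 to ∞ gives ≈ 0.234539, while the full integral is 3/4.
The region integral divided by the full integral gives P = 0.31272.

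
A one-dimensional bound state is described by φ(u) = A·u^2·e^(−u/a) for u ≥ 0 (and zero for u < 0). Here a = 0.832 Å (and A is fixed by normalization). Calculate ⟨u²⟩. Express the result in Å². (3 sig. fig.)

The expectation value is the |φ|²-weighted average of u^2: ∫ u^2|φ|² du.
Using ∫₀^∞ uⁿ e^(−αu) du = n!/αⁿ⁺¹, the ratio of the moment integral to the normalization integral gives ⟨u²⟩ = 15·a^2/2.
With a = 0.832, ⟨u^2⟩ = 5.192.

⟨u^2⟩ ≈ 5.19 Å^2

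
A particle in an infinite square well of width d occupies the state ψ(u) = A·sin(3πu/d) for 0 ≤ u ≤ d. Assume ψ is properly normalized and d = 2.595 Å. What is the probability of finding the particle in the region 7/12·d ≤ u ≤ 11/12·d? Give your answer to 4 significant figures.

P = ∫_{7/12·d}^{11/12·d} |ψ(u)|² du.
With A² fixed by ∫|ψ|² = 1, i.e. A² = (d/2)^(−1), substitute and integrate.
Substituting t = u/d, A² and the length scale cancel in the ratio: P = ∫_{7/12}^{11/12} sin(3·π·t)^2 dt / ∫_{0}^{1} sin(3·π·t)^2 dt.
With ∫ sin(3·π·t)^2 dt = t/2 - sin(6·π·t)/(12·π) + C, the region integral is 1/6 and the full one is 1/2.
The result is P = 1/3.

P ≈ 0.3333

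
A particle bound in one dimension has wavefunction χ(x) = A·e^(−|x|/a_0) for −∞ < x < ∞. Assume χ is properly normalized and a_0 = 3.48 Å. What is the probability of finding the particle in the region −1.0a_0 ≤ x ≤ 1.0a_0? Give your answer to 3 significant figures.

P ≈ 0.865

P = ∫_{−1.0a_0}^{1.0a_0} |χ(x)|² dx.
With A² fixed by ∫|χ|² = 1, i.e. A² = (a_0)^(−1), substitute and integrate.
By symmetry take twice the x ≥ 0 contribution in numerator and denominator; the 2's cancel. Substituting u = x/a_0, A² and the length scale cancel in the ratio: P = ∫_{0}^{1.0} e^(-2·u) du / ∫_{0}^{∞} e^(-2·u) du.
An antiderivative of e^(-2·u) is -e^(-2·u)/2; evaluating from 0 to 1.0 gives 1/2 - e^(-2)/2, while the full integral is 1/2.
This works out to P = 0.8647.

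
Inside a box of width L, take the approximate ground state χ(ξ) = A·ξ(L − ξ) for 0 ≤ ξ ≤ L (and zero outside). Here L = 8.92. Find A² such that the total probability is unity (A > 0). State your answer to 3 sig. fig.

A^2 ≈ 0.000531

The normalization condition is ∫|χ|² dξ = 1 from 0 to L.
With χ = A·ξ(L − ξ), the integral evaluates to A²·[L^5/30].
So A² = (L^5/30)^(−1).
Plugging in L = 8.92 yields A = 0.02305.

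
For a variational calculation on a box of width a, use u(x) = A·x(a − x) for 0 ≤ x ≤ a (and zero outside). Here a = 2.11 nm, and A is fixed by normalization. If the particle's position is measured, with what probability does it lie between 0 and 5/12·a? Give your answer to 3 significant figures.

P ≈ 0.347

|u|² is the probability density, so P = ∫_{0}^{5/12·a} |u|² dx.
The normalization integral ∫|u|²dx over the whole domain equals a^5/30·A², and A² cancels in the ratio.
In terms of t = x/a (A² and the length scale cancel between numerator and denominator), P = [∫_{0}^{5/12} t^2·(1 - t)^2 dt] / [∫_{0}^{1} t^2·(1 - t)^2 dt].
With ∫ t^2·(1 - t)^2 dt = t^3·(6·t^2 - 15·t + 10)/30 + C, the region integral is ≈ 0.011554 and the full one is 1/30.
Evaluating gives P = 0.3466.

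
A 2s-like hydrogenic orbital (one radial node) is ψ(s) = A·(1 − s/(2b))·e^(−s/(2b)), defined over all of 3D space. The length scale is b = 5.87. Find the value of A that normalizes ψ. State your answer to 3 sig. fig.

We need A² ∫|f|² 4πs² ds = 1, taking the integral from 0 to ∞.
(Spherical symmetry: dV = 4πs² ds.)
With ∫₀^∞ s^4 e^(−αs) ds = 4!/α^5, ∫|ψ|² 4πs² ds = A²·(8·π·b^3).
So A² = (8·π·b^3)^(−1).
Substituting b = 5.87 gives A² = 0.0001967, so A = 0.01403.

A ≈ 0.0140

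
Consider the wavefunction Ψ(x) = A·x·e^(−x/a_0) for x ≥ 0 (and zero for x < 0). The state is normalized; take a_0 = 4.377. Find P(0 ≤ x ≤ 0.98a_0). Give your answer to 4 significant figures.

P ≈ 0.3125

P = ∫_{0}^{0.98a_0} |Ψ(x)|² dx.
The normalization integral ∫|Ψ|²dx over the whole domain equals a_0^3/4·A², and A² cancels in the ratio.
Substituting u = x/a_0, A² and the length scale cancel in the ratio: P = ∫_{0}^{0.98} u^2·e^(-2·u) du / ∫_{0}^{∞} u^2·e^(-2·u) du.
With ∫ u^2·e^(-2·u) du = -(2·u^2 + 2·u + 1)·e^(-2·u)/4 + C, the region integral is 1/4 - 6101·e^(-49/25)/5000 and the full one is 1/4.
The result is P = 0.31250.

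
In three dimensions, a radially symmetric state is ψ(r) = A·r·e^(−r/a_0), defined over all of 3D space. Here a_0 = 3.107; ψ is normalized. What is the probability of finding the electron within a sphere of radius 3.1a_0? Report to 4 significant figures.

P ≈ 0.7408

P = ∫ |ψ|² 4πr² dr over r ≤ 3.1a_0.
The full normalization integral is A²·[3·π·a_0^5] = 1, fixing A².
Let u = r/a_0; then A², 4π and the length scale all cancel, so P = ∫_{0}^{3.1} u^4·e^(-2·u) du ÷ ∫_{0}^{∞} u^4·e^(-2·u) du.
Using ∫ u^4·e^(-2·u) du = -(u^4/2 + u^3 + 3·u^2/2 + 3·u/2 + 3/4)·e^(-2·u), the numerator is ≈ 0.555617 and the denominator is 3/4.
This evaluates to P = 0.74082.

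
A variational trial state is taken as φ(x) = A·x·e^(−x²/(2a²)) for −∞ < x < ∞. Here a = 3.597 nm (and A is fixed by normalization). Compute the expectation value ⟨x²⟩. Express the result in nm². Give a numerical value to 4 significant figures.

The expectation value is the |φ|²-weighted average of x^2: ∫ x^2|φ|² dx.
Using the Gaussian integral ∫_{−∞}^{∞} e^(−αx²) dx = √(π/α), the ratio of the moment integral to the normalization integral gives ⟨x²⟩ = 3·a^2/2.
Putting a = 3.597 gives 19.408.

⟨x^2⟩ ≈ 19.41 nm^2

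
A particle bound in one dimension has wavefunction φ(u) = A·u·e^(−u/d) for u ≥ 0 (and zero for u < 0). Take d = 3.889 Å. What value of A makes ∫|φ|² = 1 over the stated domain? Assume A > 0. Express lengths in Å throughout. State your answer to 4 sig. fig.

A ≈ 0.2608 Å^(-3/2)

The normalization condition is ∫|φ|² du = 1 from 0 to ∞.
Carrying out the integral gives A² · d^3/4.
Setting this equal to 1 gives A² = 1/(d^3/4).
With d = 3.889: A² = 0.068006 and A = 0.26078.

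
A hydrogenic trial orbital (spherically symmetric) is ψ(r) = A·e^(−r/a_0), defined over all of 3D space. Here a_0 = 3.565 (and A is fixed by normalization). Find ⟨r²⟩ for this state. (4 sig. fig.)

⟨r^2⟩ ≈ 38.13

By definition ⟨r²⟩ = ∫ r^2 |ψ(r)|² 4πr² dr.
Recall ∫₀^∞ r^m e^(−r/β) dr = m!·β^(m+1), evaluating both integrals, ⟨r²⟩ = 3·a_0^2.
Putting a_0 = 3.565 gives 38.128.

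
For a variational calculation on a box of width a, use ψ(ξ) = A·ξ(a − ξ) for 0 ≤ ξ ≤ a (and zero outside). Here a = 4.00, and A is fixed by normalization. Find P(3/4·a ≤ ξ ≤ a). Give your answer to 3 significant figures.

P ≈ 0.104

The probability is P = ∫ |ψ|² dξ over [3/4·a, a].
With A² fixed by ∫|ψ|² = 1, i.e. A² = (a^5/30)^(−1), substitute and integrate.
Let u = ξ/a; then A² and the length scale cancel, so P = ∫_{3/4}^{1} u^2·(1 - u)^2 du ÷ ∫_{0}^{1} u^2·(1 - u)^2 du.
Using ∫ u^2·(1 - u)^2 du = u^3·(6·u^2 - 15·u + 10)/30, the numerator is ≈ 0.0034505 and the denominator is 1/30.
Taking the ratio, P = 53/512.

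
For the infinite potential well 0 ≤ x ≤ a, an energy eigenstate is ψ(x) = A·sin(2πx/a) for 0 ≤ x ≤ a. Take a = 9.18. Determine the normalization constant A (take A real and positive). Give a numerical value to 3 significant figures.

A ≈ 0.467

Normalization requires ∫|ψ|² dx = 1, integrated from 0 to a.
With ∫₀^a sin²(nπx/a) dx = a/2, with ψ = A·sin(2πx/a), the integral evaluates to A²·[a/2].
Setting this equal to 1 gives A² = 1/(a/2).
Substituting a = 9.18 gives A² = 0.2179, so A = 0.4668.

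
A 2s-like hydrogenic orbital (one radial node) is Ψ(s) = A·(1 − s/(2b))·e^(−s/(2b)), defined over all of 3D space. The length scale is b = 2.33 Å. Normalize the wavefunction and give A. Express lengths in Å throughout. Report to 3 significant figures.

A ≈ 0.0561 Å^(-3/2)

Normalization requires ∫|Ψ|² 4πs² ds = 1, integrated from 0 to ∞.
Recall ∫₀^∞ s^m e^(−s/β) ds = m!·β^(m+1), with Ψ = A·(1 − s/(2b))·e^(−s/(2b)), the integral evaluates to A²·[8·π·b^3].
With b = 2.33: A² = 0.003146 and A = 0.05608.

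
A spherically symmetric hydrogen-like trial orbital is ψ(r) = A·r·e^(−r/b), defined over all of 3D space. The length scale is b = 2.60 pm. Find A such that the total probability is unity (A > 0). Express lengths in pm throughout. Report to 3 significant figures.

A ≈ 0.0299 pm^(-5/2)

Normalization requires ∫|ψ|² 4πr² dr = 1, integrated from 0 to ∞.
Recall ∫₀^∞ r^m e^(−r/β) dr = m!·β^(m+1), with ψ = A·r·e^(−r/b), the integral evaluates to A²·[3·π·b^5].
So A² = (3·π·b^5)^(−1).
With b = 2.60: A² = 0.0008930 and A = 0.02988.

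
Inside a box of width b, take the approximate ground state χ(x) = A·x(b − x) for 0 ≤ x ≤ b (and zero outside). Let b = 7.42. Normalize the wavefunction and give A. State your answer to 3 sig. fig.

The normalization condition is ∫|χ|² dx = 1 from 0 to b.
∫|χ|² dx = A²·(b^5/30).
Hence A² = 1/[b^5/30].
Substituting b = 7.42 gives A² = 0.001334, so A = 0.03652.

A ≈ 0.0365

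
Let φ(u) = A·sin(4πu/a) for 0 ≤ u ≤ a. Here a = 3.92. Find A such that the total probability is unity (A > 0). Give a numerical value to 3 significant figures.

A ≈ 0.714

Require ∫ |φ|² du = 1 over the whole domain.
With φ = A·sin(4πu/a), the integral evaluates to A²·[a/2].
Hence A² = 1/[a/2].
Substituting a = 3.92 gives A² = 0.5102, so A = 0.7143.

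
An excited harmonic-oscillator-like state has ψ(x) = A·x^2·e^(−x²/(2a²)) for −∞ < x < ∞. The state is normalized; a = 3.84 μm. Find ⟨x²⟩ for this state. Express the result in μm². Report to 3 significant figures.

By definition ⟨x²⟩ = ∫ x^2 |ψ(x)|² dx.
With ∫_{−∞}^{∞} x^(2m) e^(−αx²) dx = (2m−1)!!·√π / (2^m α^(m+1/2)), evaluating both integrals, ⟨x²⟩ = 5·a^2/2.
Putting a = 3.84 gives 36.86.

⟨x^2⟩ ≈ 36.9 μm^2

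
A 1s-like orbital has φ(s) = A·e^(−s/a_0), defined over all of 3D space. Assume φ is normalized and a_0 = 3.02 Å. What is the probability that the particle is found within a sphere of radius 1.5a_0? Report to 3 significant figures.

P = ∫ |φ|² 4πs² ds over s ≤ 1.5a_0.
A² is fixed by ∫₀^∞ 4πs²|φ|² ds = 1, i.e. A² = (π·a_0^3)^(−1).
In terms of u = s/a_0 (A², 4π and the length scale all cancel between numerator and denominator), P = [∫_{0}^{1.5} u^2·e^(-2·u) du] / [∫_{0}^{∞} u^2·e^(-2·u) du].
Using ∫ u^2·e^(-2·u) du = -(2·u^2 + 2·u + 1)·e^(-2·u)/4, the numerator is 1/4 - 17·e^(-3)/8 and the denominator is 1/4.
This evaluates to P = 0.5768.

P ≈ 0.577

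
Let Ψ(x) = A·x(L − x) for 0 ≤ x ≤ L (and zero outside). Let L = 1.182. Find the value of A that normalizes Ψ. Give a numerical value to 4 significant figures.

A ≈ 3.606

Require ∫ |Ψ|² dx = 1 over the whole domain.
Expanding the polynomial and integrating term by term, the integral (without the A² prefactor) comes out to L^5/30.
Setting this equal to 1 gives A² = 1/(L^5/30).
Plugging in L = 1.182 yields A = 3.6059.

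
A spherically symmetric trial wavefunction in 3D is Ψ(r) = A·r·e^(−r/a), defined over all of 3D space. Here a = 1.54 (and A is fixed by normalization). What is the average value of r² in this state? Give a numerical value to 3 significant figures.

⟨r²⟩ = ∫ r^2 |Ψ|² 4πr² dr over the full domain.
Using ∫₀^∞ rⁿ e^(−αr) dr = n!/αⁿ⁺¹, evaluating both integrals, ⟨r²⟩ = 15·a^2/2.
With a = 1.54, ⟨r^2⟩ = 17.79.

⟨r^2⟩ ≈ 17.8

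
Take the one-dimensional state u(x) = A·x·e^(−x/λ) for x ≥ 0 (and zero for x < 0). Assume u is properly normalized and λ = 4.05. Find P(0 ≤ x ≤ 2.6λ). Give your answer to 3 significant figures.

P ≈ 0.891

P = ∫_{0}^{2.6λ} |u(x)|² dx.
The normalization integral ∫|u|²dx over the whole domain equals λ^3/4·A², and A² cancels in the ratio.
Let t = x/λ; then A² and the length scale cancel, so P = ∫_{0}^{2.6} t^2·e^(-2·t) dt ÷ ∫_{0}^{∞} t^2·e^(-2·t) dt.
With ∫ t^2·e^(-2·t) dt = -(2·t^2 + 2·t + 1)·e^(-2·t)/4 + C, the region integral is 1/4 - 493·e^(-26/5)/100 and the full one is 1/4.
This works out to P = 0.8912.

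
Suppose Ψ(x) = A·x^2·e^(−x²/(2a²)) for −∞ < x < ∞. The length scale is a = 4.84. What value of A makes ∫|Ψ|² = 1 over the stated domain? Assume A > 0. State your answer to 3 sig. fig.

A ≈ 0.0168

The normalization condition is ∫|Ψ|² dx = 1 from −∞ to ∞.
With ∫_{−∞}^{∞} x^(2m) e^(−αx²) dx = (2m−1)!!·√π / (2^m α^(m+1/2)), ∫|Ψ|² dx = A²·(3·√(π)·a^5/4).
Setting this equal to 1 gives A² = 1/(3·√(π)·a^5/4).
Plugging in a = 4.84 yields A = 0.01683.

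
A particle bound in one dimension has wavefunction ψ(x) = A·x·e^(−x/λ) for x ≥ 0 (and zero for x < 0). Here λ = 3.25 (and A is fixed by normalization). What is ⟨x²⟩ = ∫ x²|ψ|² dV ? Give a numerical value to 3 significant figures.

⟨x^2⟩ ≈ 31.7

⟨x²⟩ = ∫ x^2 |ψ|² dx over the full domain.
Using ∫₀^∞ xⁿ e^(−αx) dx = n!/αⁿ⁺¹, evaluating both integrals, ⟨x²⟩ = 3·λ^2.
Putting λ = 3.25 gives 31.69.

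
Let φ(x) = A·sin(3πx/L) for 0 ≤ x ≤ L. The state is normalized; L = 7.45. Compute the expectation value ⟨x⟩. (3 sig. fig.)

⟨x⟩ = ∫ x |φ|² dx over the full domain.
With ∫₀^L sin²(nπx/L) dx = L/2, since the A² factors cancel between numerator and denominator, ⟨x⟩ = L/2.
Putting L = 7.45 gives 3.725.

⟨x⟩ ≈ 3.73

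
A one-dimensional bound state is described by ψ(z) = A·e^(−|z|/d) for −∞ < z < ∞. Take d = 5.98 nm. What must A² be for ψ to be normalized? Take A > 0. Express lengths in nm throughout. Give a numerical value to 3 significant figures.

Normalization requires ∫|ψ|² dz = 1, integrated from −∞ to ∞.
Recall ∫₀^∞ z^m e^(−z/β) dz = m!·β^(m+1), carrying out the integral gives A² · d.
So A² = (d)^(−1).
Substituting d = 5.98 gives A² = 0.1672, so A = 0.4089.

A^2 ≈ 0.167 nm^(-1)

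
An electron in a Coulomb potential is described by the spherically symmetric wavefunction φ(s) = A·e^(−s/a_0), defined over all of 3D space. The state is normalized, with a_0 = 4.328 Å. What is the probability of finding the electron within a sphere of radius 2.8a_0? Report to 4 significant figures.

P = ∫ |φ|² 4πs² ds over s ≤ 2.8a_0.
A² is fixed by ∫₀^∞ 4πs²|φ|² ds = 1, i.e. A² = (π·a_0^3)^(−1).
In terms of u = s/a_0 (A², 4π and the length scale all cancel between numerator and denominator), P = [∫_{0}^{2.8} u^2·e^(-2·u) du] / [∫_{0}^{∞} u^2·e^(-2·u) du].
An antiderivative of u^2·e^(-2·u) is -(2·u^2 + 2·u + 1)·e^(-2·u)/4; evaluating from 0 to 2.8 gives 1/4 - 557·e^(-28/5)/100, while the full integral is 1/4.
The region integral divided by the full integral gives P = 0.91761.

P ≈ 0.9176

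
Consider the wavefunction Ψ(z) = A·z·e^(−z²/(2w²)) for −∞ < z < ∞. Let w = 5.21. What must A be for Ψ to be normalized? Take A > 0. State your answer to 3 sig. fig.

A ≈ 0.0893

We need A² ∫|f|² dz = 1, taking the integral from −∞ to ∞.
The integral (without the A² prefactor) comes out to √(π)·w^3/2.
Plugging in w = 5.21 yields A = 0.08932.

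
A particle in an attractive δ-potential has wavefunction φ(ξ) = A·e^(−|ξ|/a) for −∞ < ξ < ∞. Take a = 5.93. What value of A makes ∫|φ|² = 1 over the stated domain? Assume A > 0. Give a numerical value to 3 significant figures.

A ≈ 0.411

The normalization condition is ∫|φ|² dξ = 1 from −∞ to ∞.
Recall ∫₀^∞ ξ^m e^(−ξ/β) dξ = m!·β^(m+1), ∫|φ|² dξ = A²·(a).
So A² = (a)^(−1).
Substituting a = 5.93 gives A² = 0.1686, so A = 0.4107.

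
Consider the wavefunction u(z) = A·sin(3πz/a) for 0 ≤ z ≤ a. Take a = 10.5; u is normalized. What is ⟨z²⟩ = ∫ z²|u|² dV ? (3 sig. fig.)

⟨z^2⟩ ≈ 36.1

By definition ⟨z²⟩ = ∫ z^2 |u(z)|² dz.
Using sin²θ = (1 − cos 2θ)/2, since the A² factors cancel between numerator and denominator, ⟨z²⟩ = -a^2/(18·π^2) + a^2/3.
Putting a = 10.5 gives 36.13.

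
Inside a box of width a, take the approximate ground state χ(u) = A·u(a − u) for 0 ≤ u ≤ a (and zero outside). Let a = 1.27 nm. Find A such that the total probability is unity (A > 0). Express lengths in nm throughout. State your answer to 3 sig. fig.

A ≈ 3.01 nm^(-5/2)

Normalization requires ∫|χ|² du = 1, integrated from 0 to a.
The integral (without the A² prefactor) comes out to a^5/30.
Hence A² = 1/[a^5/30].
Plugging in a = 1.27 yields A = 3.013.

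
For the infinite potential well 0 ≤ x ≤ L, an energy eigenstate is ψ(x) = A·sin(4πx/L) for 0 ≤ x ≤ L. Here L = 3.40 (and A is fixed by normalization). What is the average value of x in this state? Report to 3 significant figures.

By definition ⟨x⟩ = ∫ x |ψ(x)|² dx.
Using sin²θ = (1 − cos 2θ)/2, since the A² factors cancel between numerator and denominator, ⟨x⟩ = L/2.
With L = 3.40, ⟨x⟩ = 1.700.

⟨x⟩ ≈ 1.70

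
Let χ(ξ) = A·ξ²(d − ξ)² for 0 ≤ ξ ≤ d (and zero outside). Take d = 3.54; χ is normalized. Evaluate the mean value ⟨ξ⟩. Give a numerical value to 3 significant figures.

⟨ξ⟩ ≈ 1.77

The expectation value is the |χ|²-weighted average of ξ: ∫ ξ|χ|² dξ.
Expanding the polynomial and integrating term by term, evaluating both integrals, ⟨ξ⟩ = d/2.
With d = 3.54, ⟨ξ⟩ = 1.770.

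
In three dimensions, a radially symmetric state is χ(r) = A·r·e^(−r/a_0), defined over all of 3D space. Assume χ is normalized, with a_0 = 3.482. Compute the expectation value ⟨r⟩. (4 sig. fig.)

⟨r⟩ = ∫ r |χ|² 4πr² dr over the full domain.
With ∫₀^∞ r^5 e^(−αr) dr = 5!/α^6, since the A² factors cancel between numerator and denominator, ⟨r⟩ = 5·a_0/2.
With a_0 = 3.482, ⟨r⟩ = 8.7050.

⟨r⟩ ≈ 8.705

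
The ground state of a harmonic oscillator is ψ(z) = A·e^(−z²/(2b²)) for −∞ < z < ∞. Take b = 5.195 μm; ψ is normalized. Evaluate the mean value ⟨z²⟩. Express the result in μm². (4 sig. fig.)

⟨z^2⟩ ≈ 13.49 μm^2

By definition ⟨z²⟩ = ∫ z^2 |ψ(z)|² dz.
The ratio of the moment integral to the normalization integral gives ⟨z²⟩ = b^2/2.
Putting b = 5.195 gives 13.494.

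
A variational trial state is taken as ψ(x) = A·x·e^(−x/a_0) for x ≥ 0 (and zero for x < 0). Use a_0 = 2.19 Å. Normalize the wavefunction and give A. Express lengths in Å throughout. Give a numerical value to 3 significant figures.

A ≈ 0.617 Å^(-3/2)

The normalization condition is ∫|ψ|² dx = 1 from 0 to ∞.
∫|ψ|² dx = A²·(a_0^3/4).
Plugging in a_0 = 2.19 yields A = 0.6171.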